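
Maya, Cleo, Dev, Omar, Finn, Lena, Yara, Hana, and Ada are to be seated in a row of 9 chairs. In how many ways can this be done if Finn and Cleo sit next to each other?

Glue Finn and Cleo into one block (2 internal orders), leaving 8 units to arrange in a row.
So the count is 2·(8)! = 80640.

80640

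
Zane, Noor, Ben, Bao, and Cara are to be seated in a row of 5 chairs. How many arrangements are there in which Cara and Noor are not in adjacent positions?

Of the 5! = 120 arrangements, those with Cara and Noor adjacent number 2 × 4! = 48 (treat the pair as a block with 2 internal orders).
So 120 − 48 = 72 arrangements keep them apart.

72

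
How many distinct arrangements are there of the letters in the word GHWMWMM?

GHWMWMM has 7 letters with M appearing 3 times and W appearing twice.
The number of distinct arrangements is 7!/(3!·2!) = 5040/12 = 420.

420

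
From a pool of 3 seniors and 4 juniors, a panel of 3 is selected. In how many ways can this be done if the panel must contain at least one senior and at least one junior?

30

Total 3-person selections from all 7: C(7,3) = 35.
Subtract selections that omit an entire group: no seniors → C(4,3) = 4; no juniors → C(3,3) = 1.
Both groups omitted at once is impossible, so 35 − 5 = 30.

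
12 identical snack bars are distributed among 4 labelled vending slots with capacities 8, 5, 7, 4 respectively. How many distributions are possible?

200

By stars and bars, unrestricted non-negative solutions to x_1+…+x_4 = 12 number C(12+3,3) = 455.
Subtract solutions that violate a single cap (substitute x_i' = x_i − (cap_i+1)): x_1 ≥ 9 gives C(6,3) = 20; x_2 ≥ 6 gives C(9,3) = 84; x_3 ≥ 8 gives C(7,3) = 35; x_4 ≥ 5 gives C(10,3) = 120. Together 259.
Add back pairs where two caps are both exceeded: 0 + 0 + 0 + 0 + 4 + 0 = 4.
By inclusion–exclusion the count is 455 − 259 + 4 = 200.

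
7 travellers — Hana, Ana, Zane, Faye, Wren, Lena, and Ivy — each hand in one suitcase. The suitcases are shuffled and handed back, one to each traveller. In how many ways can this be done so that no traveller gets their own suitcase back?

Let Aᵢ be the assignments in which traveller i gets their own suitcase. We want the size of the complement of A₁∪…∪A_7.
By inclusion–exclusion this is Σ_{j=0}^{7} (−1)^j C(7,j)·(7−j)!.
Computing: 5040 − 5040 + 2520 − 840 + 210 − 42 + 7 − 1 = 1854.

1854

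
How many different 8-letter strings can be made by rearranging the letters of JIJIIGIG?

420

JIJIIGIG has 8 letters with G appearing twice, I appearing 4 times, and J appearing twice.
The number of distinct arrangements is 8!/(4!·2!·2!) = 40320/96 = 420.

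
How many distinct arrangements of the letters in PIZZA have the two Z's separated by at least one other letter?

36

Total arrangements of PIZZA: 5!/(2!) = 60.
If the two Z's are adjacent, glue them into one block, leaving 4 items to arrange: (4)! = 24 ways.
Subtracting, 60 − 24 = 36 arrangements keep the Z's apart.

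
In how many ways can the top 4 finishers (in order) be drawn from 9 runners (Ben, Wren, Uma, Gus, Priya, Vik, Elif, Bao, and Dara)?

This is an ordered selection of 4 from 9: P(9,4).
That gives 9 × 8 × 7 × 6 = 3024.

3024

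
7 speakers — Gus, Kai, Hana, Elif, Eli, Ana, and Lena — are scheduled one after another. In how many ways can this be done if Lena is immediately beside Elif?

Treat {Lena, Elif} as a single unit. There are 6 units to order, and the pair itself can be ordered 2 ways.
That gives 2 × 6! = 2 × 720 = 1440.

1440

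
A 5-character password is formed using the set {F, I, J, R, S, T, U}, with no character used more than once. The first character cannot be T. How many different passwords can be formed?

2160

The first character has 7−1 = 6 choices (anything except T).
The remaining 4 characters are filled from the other 6 symbols without repetition: 6 × 5 × 4 × 3 = 360.
Total: 6 × 360 = 2160.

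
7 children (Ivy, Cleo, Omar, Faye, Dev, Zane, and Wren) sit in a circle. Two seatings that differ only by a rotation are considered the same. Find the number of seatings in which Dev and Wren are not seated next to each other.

480

Without the restriction there are (6)! = 720 seatings.
Those with Dev next to Wren: fuse the pair into one unit and seat 6 units around a circle — 2·(5)! = 240.
Subtracting, 720 − 240 = 480.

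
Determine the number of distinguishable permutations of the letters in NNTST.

30

Letter multiplicities in NNTST: N×2, S×1, T×2.
The number of distinct arrangements is 5!/(2!·2!) = 120/4 = 30.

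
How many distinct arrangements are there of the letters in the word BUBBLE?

120

The 6 letters of BUBBLE have repeats: B appearing 3 times.
Dividing 6! = 720 by 3! = 6 for the repeated letters gives 120.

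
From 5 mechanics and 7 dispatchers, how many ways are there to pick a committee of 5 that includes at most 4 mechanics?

791

Split by how many mechanics are chosen (0 through 4).
Sum: C(5,0)·C(7,5) + C(5,1)·C(7,4) + C(5,2)·C(7,3) + C(5,3)·C(7,2) + C(5,4)·C(7,1) = 21 + 175 + 350 + 210 + 35 = 791.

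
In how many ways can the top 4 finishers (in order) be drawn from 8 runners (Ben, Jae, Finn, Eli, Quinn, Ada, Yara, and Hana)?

1680

There are 8 choices for 1st place, 7 for 2nd, and so on down to 5 for position 4.
That gives 8 × 7 × 6 × 5 = 1680.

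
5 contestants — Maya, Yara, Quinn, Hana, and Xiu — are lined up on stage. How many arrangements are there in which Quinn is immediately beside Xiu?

Treat {Quinn, Xiu} as a single unit. There are 4 units to order, and the pair itself can be ordered 2 ways.
So the count is 2·(4)! = 48.

48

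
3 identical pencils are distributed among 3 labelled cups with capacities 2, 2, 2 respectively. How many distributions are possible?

7

Ignoring the caps, the number of non-negative solutions to x_1+…+x_3 = 3 is C(5,2) = 10.
Subtract solutions that violate a single cap (substitute x_i' = x_i − (cap_i+1)): x_1 ≥ 3 gives C(2,2) = 1; x_2 ≥ 3 gives C(2,2) = 1; x_3 ≥ 3 gives C(2,2) = 1. Together 3.
No two caps can be exceeded simultaneously, so the pair terms are all 0.
By inclusion–exclusion the count is 10 − 3 + 0 = 7.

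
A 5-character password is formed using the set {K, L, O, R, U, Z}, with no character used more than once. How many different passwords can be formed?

Choose and order 5 of the 6 symbols: the first character has 6 options, the next 5, and so on down to 2.
6 × 5 × 4 × 3 × 2 = 720.

720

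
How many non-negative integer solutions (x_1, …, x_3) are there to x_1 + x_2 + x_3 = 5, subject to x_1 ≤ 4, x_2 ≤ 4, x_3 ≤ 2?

Without the upper bounds there are C(7,2) = 21 ways to split 5 among 3 variables.
Subtract solutions that violate a single cap (substitute x_i' = x_i − (cap_i+1)): x_1 ≥ 5 gives C(2,2) = 1; x_2 ≥ 5 gives C(2,2) = 1; x_3 ≥ 3 gives C(4,2) = 6. Together 8.
No two caps can be exceeded simultaneously, so the pair terms are all 0.
By inclusion–exclusion the count is 21 − 8 + 0 = 13.

13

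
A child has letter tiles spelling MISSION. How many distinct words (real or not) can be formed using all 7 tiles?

Letter multiplicities in MISSION: I×2, M×1, N×1, O×1, S×2.
So there are 7! / (2!·2!) = 1260 distinguishable arrangements.

1260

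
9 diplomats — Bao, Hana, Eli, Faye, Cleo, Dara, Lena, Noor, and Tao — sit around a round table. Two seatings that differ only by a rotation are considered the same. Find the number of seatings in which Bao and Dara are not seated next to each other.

30240

Without the restriction there are (8)! = 40320 seatings.
Those with Bao next to Dara: fuse the pair into one unit and seat 8 units around a circle — 2·(7)! = 10080.
Subtracting, 40320 − 10080 = 30240.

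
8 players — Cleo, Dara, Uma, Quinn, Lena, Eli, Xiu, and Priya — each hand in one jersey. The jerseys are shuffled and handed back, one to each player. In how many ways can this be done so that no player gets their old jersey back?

Let Aᵢ be the assignments in which player i gets their old jersey. We want the size of the complement of A₁∪…∪A_8.
By inclusion–exclusion this is Σ_{j=0}^{8} (−1)^j C(8,j)·(8−j)!.
Computing: 40320 − 40320 + 20160 − 6720 + 1680 − 336 + 56 − 8 + 1 = 14833.

14833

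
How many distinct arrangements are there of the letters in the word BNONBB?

60

Letter multiplicities in BNONBB: B×3, N×2, O×1.
Dividing 6! = 720 by 3!·2! = 12 for the repeated letters gives 60.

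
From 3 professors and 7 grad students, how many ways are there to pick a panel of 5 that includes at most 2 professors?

231

Split by how many professors are chosen (0 through 2).
Sum: C(3,0)·C(7,5) + C(3,1)·C(7,4) + C(3,2)·C(7,3) = 21 + 105 + 105 = 231.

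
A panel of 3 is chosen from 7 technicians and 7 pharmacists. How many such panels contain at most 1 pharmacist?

Split by how many pharmacists are chosen (0 through 1).
Sum: C(7,0)·C(7,3) + C(7,1)·C(7,2) = 35 + 147 = 182.

182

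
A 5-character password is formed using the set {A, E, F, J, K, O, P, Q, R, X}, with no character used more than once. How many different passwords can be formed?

Choose and order 5 of the 10 symbols: the first character has 10 options, the next 9, and so on down to 6.
That product is 10 × 9 × 8 × 7 × 6 = 30240.

30240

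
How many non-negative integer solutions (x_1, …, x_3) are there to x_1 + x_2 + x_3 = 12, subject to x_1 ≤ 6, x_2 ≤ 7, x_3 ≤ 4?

20

Ignoring the caps, the number of non-negative solutions to x_1+…+x_3 = 12 is C(14,2) = 91.
Subtract solutions that violate a single cap (substitute x_i' = x_i − (cap_i+1)): x_1 ≥ 7 gives C(7,2) = 21; x_2 ≥ 8 gives C(6,2) = 15; x_3 ≥ 5 gives C(9,2) = 36. Together 72.
Add back pairs where two caps are both exceeded: 0 + 1 + 0 = 1.
By inclusion–exclusion the count is 91 − 72 + 1 = 20.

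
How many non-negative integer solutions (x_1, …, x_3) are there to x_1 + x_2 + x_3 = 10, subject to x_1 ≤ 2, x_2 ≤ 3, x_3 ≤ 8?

9

Without the upper bounds there are C(12,2) = 66 ways to split 10 among 3 variables.
Subtract solutions that violate a single cap (substitute x_i' = x_i − (cap_i+1)): x_1 ≥ 3 gives C(9,2) = 36; x_2 ≥ 4 gives C(8,2) = 28; x_3 ≥ 9 gives C(3,2) = 3. Together 67.
Add back pairs where two caps are both exceeded: 10 + 0 + 0 = 10.
By inclusion–exclusion the count is 66 − 67 + 10 = 9.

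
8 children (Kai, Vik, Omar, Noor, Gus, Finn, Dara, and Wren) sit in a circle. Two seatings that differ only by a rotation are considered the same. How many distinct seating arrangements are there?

5040

Fix one person's seat to break rotational symmetry; the remaining 7 people can be arranged in (7)! = 5040 ways.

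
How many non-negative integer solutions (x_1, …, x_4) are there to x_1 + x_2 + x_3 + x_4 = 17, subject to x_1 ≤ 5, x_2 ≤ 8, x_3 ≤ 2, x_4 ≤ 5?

19

By stars and bars, unrestricted non-negative solutions to x_1+…+x_4 = 17 number C(17+3,3) = 1140.
Subtract solutions that violate a single cap (substitute x_i' = x_i − (cap_i+1)): x_1 ≥ 6 gives C(14,3) = 364; x_2 ≥ 9 gives C(11,3) = 165; x_3 ≥ 3 gives C(17,3) = 680; x_4 ≥ 6 gives C(14,3) = 364. Together 1573.
Add back pairs where two caps are both exceeded: 10 + 165 + 56 + 56 + 10 + 165 = 462.
Subtract triples: 0 + 0 + 10 + 0 = 10.
By inclusion–exclusion the count is 1140 − 1573 + 462 − 10 = 19.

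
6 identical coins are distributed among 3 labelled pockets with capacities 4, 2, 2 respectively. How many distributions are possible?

Without the upper bounds there are C(8,2) = 28 ways to split 6 among 3 pockets.
Subtract solutions that violate a single cap (substitute x_i' = x_i − (cap_i+1)): x_1 ≥ 5 gives C(3,2) = 3; x_2 ≥ 3 gives C(5,2) = 10; x_3 ≥ 3 gives C(5,2) = 10. Together 23.
Add back pairs where two caps are both exceeded: 0 + 0 + 1 = 1.
By inclusion–exclusion the count is 28 − 23 + 1 = 6.

6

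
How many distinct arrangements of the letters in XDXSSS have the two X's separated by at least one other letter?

40

Total arrangements of XDXSSS: 6!/(3!·2!) = 60.
Arrangements with the X's together: treat XX as one letter, giving (5)!/(3!) = 20.
Hence 60 − 20 = 40.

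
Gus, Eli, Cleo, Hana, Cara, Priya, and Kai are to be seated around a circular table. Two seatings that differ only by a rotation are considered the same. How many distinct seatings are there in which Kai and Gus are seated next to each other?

240

Treat {Kai, Gus} as one unit (2 internal orders) and seat the resulting 6 units around the table: (5)! circular arrangements.
So 2 × (5)! = 2 × 120 = 240.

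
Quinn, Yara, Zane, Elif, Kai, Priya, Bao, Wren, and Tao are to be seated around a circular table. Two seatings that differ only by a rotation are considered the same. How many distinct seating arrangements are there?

Seat Quinn anywhere (absorbing the rotational symmetry), then permute the other 8: (8)! = 40320.

40320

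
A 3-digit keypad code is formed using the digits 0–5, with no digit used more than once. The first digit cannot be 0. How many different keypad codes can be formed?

100

The first digit has 6−1 = 5 choices (anything except 0).
The remaining 2 digits are filled from the other 5 symbols without repetition: 5 × 4 = 20.
Total: 5 × 20 = 100.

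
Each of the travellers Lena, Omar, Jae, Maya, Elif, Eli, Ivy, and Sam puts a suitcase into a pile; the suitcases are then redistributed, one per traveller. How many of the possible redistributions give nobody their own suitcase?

14833

This is the derangement count D_8: permutations of 8 items with no fixed point.
By inclusion–exclusion this is Σ_{j=0}^{8} (−1)^j C(8,j)·(8−j)!.
Computing: 40320 − 40320 + 20160 − 6720 + 1680 − 336 + 56 − 8 + 1 = 14833.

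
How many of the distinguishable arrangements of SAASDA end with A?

30

With the last slot taken by A, it remains to arrange the other 5 letters (SASDA).
Those 5 letters have A appearing twice and S appearing twice, giving (5)!/(2!·2!) = 30.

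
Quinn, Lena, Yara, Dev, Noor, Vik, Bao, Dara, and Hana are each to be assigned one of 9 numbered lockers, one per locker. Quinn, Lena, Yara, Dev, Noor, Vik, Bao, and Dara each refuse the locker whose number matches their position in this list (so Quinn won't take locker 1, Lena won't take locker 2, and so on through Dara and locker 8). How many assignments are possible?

148329

Let Aᵢ (for 1 ≤ i ≤ 8) be the placements that put person i in their forbidden locker. Any j of these fix j positions, leaving (9−j)! ways to fill the rest, and there are C(8,j) ways to pick which j.
By inclusion–exclusion, the number of valid placements is Σ_{j=0}^{8} (−1)^j C(8,j)·(9−j)!.
Computing: 362880 − 322560 + 141120 − 40320 + 8400 − 1344 + 168 − 16 + 1 = 148329.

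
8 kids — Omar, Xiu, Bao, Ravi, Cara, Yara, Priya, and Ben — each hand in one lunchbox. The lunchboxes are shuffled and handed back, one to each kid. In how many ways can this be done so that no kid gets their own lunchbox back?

14833

This is the derangement count D_8: permutations of 8 items with no fixed point.
By inclusion–exclusion this is Σ_{j=0}^{8} (−1)^j C(8,j)·(8−j)!.
Computing: 40320 − 40320 + 20160 − 6720 + 1680 − 336 + 56 − 8 + 1 = 14833.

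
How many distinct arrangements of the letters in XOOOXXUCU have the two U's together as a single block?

Treat the 2 copies of U as a single block. The multiset to arrange is then {UU, C, O, O, O, X, X, X}, 8 items in all.
That gives (8)!/(3!·3!) = 1120 arrangements.

1120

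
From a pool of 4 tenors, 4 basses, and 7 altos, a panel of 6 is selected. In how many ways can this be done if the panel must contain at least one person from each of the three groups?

4060

Unrestricted: C(15,6) = 5005 ways to pick any 6 of the 15.
Subtract selections that omit an entire group: no tenors → C(11,6) = 462; no basses → C(11,6) = 462; no altos → C(8,6) = 28.
Add back selections omitting two groups (i.e. drawn from a single group): C(4,6) + C(4,6) + C(7,6) = 7.
By inclusion–exclusion: 5005 − 952 + 7 = 4060.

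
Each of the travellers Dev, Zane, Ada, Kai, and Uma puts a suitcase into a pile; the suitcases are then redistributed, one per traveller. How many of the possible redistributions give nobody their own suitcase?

Count assignments avoiding every fixed point. For any j of the 5 travellers fixed to their own suitcase, the other 5−j can be arranged in (5−j)! ways.
By inclusion–exclusion this is Σ_{j=0}^{5} (−1)^j C(5,j)·(5−j)!.
Computing: 120 − 120 + 60 − 20 + 5 − 1 = 44.

44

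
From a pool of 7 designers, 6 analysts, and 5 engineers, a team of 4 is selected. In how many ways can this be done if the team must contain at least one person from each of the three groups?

1575

With no constraint there are C(18,4) = 3060 possible selections.
Selections missing a whole group: no designers → C(11,4) = 330; no analysts → C(12,4) = 495; no engineers → C(13,4) = 715.
Add back selections omitting two groups (i.e. drawn from a single group): C(7,4) + C(6,4) + C(5,4) = 55.
By inclusion–exclusion: 3060 − 1540 + 55 = 1575.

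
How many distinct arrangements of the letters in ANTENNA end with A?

120

With the last slot taken by A, it remains to arrange the other 6 letters (NTENNA).
Those 6 letters have N appearing 3 times, giving (6)!/(3!) = 120.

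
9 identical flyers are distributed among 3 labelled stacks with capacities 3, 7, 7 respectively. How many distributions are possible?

Without the upper bounds there are C(11,2) = 55 ways to split 9 among 3 stacks.
Subtract solutions that violate a single cap (substitute x_i' = x_i − (cap_i+1)): x_1 ≥ 4 gives C(7,2) = 21; x_2 ≥ 8 gives C(3,2) = 3; x_3 ≥ 8 gives C(3,2) = 3. Together 27.
No two caps can be exceeded simultaneously, so the pair terms are all 0.
By inclusion–exclusion the count is 55 − 27 + 0 = 28.

28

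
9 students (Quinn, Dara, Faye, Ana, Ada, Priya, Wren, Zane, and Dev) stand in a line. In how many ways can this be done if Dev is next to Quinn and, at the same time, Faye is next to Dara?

20160

Treat {Dev,Quinn} as one block (2 orders) and {Faye,Dara} as another (2 orders).
That leaves 7 units to arrange: 2 × 2 × 7! = 4 × 5040 = 20160.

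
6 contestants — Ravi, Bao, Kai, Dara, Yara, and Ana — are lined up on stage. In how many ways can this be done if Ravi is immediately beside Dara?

240

Glue Ravi and Dara into one block (2 internal orders), leaving 5 units to arrange in a row.
So the count is 2·(5)! = 240.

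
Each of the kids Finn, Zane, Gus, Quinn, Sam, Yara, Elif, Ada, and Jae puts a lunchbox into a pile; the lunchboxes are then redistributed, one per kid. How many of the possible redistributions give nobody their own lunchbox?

Let Aᵢ be the assignments in which kid i gets their own lunchbox. We want the size of the complement of A₁∪…∪A_9.
By inclusion–exclusion this is Σ_{j=0}^{9} (−1)^j C(9,j)·(9−j)!.
Computing: 362880 − 362880 + 181440 − 60480 + 15120 − 3024 + 504 − 72 + 9 − 1 = 133496.

133496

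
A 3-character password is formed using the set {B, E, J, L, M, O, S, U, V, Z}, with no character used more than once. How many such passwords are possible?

Choose and order 3 of the 10 symbols: the first character has 10 options, the next 9, then 8.
That product is 10 × 9 × 8 = 720.

720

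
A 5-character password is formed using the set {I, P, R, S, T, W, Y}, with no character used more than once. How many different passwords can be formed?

With no repetition, fill the 5 characters in order: 7 choices, then 6, down to 3.
That product is 7 × 6 × 5 × 4 × 3 = 2520.

2520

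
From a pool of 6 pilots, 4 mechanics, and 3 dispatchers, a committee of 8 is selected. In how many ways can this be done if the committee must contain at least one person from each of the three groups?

1233

With no constraint there are C(13,8) = 1287 possible selections.
Subtract selections that omit an entire group: no pilots → C(7,8) = 0; no mechanics → C(9,8) = 9; no dispatchers → C(10,8) = 45.
Add back selections omitting two groups (i.e. drawn from a single group): C(6,8) + C(4,8) + C(3,8) = 0.
By inclusion–exclusion: 1287 − 54 + 0 = 1233.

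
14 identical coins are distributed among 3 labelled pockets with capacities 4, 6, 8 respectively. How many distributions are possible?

15

By stars and bars, unrestricted non-negative solutions to x_1+…+x_3 = 14 number C(14+2,2) = 120.
Subtract solutions that violate a single cap (substitute x_i' = x_i − (cap_i+1)): x_1 ≥ 5 gives C(11,2) = 55; x_2 ≥ 7 gives C(9,2) = 36; x_3 ≥ 9 gives C(7,2) = 21. Together 112.
Add back pairs where two caps are both exceeded: 6 + 1 + 0 = 7.
By inclusion–exclusion the count is 120 − 112 + 7 = 15.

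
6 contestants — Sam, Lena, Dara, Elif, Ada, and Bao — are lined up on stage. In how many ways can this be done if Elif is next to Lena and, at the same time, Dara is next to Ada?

Treat {Elif,Lena} as one block (2 orders) and {Dara,Ada} as another (2 orders).
That leaves 4 units to arrange: 2 × 2 × 4! = 4 × 24 = 96.

96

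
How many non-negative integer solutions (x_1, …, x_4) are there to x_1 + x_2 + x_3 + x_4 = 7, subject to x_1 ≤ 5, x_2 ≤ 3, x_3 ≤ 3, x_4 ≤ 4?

Ignoring the caps, the number of non-negative solutions to x_1+…+x_4 = 7 is C(10,3) = 120.
Subtract solutions that violate a single cap (substitute x_i' = x_i − (cap_i+1)): x_1 ≥ 6 gives C(4,3) = 4; x_2 ≥ 4 gives C(6,3) = 20; x_3 ≥ 4 gives C(6,3) = 20; x_4 ≥ 5 gives C(5,3) = 10. Together 54.
No two caps can be exceeded simultaneously, so the pair terms are all 0.
By inclusion–exclusion the count is 120 − 54 + 0 = 66.

66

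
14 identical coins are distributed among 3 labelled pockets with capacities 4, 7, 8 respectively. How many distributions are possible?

By stars and bars, unrestricted non-negative solutions to x_1+…+x_3 = 14 number C(14+2,2) = 120.
Subtract solutions that violate a single cap (substitute x_i' = x_i − (cap_i+1)): x_1 ≥ 5 gives C(11,2) = 55; x_2 ≥ 8 gives C(8,2) = 28; x_3 ≥ 9 gives C(7,2) = 21. Together 104.
Add back pairs where two caps are both exceeded: 3 + 1 + 0 = 4.
By inclusion–exclusion the count is 120 − 104 + 4 = 20.

20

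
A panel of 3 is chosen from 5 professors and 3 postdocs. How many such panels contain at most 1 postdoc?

40

Split by how many postdocs are chosen (0 through 1).
Sum: C(3,0)·C(5,3) + C(3,1)·C(5,2) = 10 + 30 = 40.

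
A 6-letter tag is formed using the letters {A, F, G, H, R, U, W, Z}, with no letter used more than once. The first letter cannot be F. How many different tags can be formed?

The first letter has 8−1 = 7 choices (anything except F).
The remaining 5 letters are filled from the other 7 symbols without repetition: 7 × 6 × 5 × 4 × 3 = 2520.
Total: 7 × 2520 = 17640.

17640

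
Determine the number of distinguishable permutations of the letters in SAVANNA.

SAVANNA has 7 letters with A appearing 3 times and N appearing twice.
The number of distinct arrangements is 7!/(3!·2!) = 5040/12 = 420.

420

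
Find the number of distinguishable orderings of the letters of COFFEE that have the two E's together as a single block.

60

Treat the 2 copies of E as a single block. The multiset to arrange is then {EE, C, F, F, O}, 5 items in all.
That gives (5)!/(2!) = 60 arrangements.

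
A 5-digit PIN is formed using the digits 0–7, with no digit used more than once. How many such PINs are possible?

With no repetition, fill the 5 digits in order: 8 choices, then 7, down to 4.
That product is 8 × 7 × 6 × 5 × 4 = 6720.

6720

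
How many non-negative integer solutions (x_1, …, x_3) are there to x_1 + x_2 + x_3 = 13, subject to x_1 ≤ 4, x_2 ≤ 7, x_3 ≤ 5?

Ignoring the caps, the number of non-negative solutions to x_1+…+x_3 = 13 is C(15,2) = 105.
Subtract solutions that violate a single cap (substitute x_i' = x_i − (cap_i+1)): x_1 ≥ 5 gives C(10,2) = 45; x_2 ≥ 8 gives C(7,2) = 21; x_3 ≥ 6 gives C(9,2) = 36. Together 102.
Add back pairs where two caps are both exceeded: 1 + 6 + 0 = 7.
By inclusion–exclusion the count is 105 − 102 + 7 = 10.

10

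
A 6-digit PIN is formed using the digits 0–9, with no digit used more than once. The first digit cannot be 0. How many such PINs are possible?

The first digit has 10−1 = 9 choices (anything except 0).
The remaining 5 digits are filled from the other 9 symbols without repetition: 9 × 8 × 7 × 6 × 5 = 15120.
Total: 9 × 15120 = 136080.

136080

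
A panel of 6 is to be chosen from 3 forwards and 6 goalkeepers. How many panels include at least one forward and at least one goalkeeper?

With no constraint there are C(9,6) = 84 possible selections.
Subtract selections that omit an entire group: no forwards → C(6,6) = 1; no goalkeepers → C(3,6) = 0.
Both groups omitted at once is impossible, so 84 − 1 = 83.

83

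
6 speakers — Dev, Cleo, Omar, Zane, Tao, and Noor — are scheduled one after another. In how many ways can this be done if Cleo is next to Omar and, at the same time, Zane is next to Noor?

Treat {Cleo,Omar} as one block (2 orders) and {Zane,Noor} as another (2 orders).
That leaves 4 units to arrange: 2 × 2 × 4! = 4 × 24 = 96.

96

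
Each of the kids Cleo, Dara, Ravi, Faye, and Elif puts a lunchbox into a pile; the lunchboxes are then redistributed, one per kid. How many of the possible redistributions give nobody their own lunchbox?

44

Let Aᵢ be the assignments in which kid i gets their own lunchbox. We want the size of the complement of A₁∪…∪A_5.
By inclusion–exclusion this is Σ_{j=0}^{5} (−1)^j C(5,j)·(5−j)!.
Computing: 120 − 120 + 60 − 20 + 5 − 1 = 44.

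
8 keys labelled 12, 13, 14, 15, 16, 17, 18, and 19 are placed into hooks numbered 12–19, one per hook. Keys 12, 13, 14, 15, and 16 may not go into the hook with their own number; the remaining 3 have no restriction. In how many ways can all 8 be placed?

21234

Let Aᵢ (for 12 ≤ i ≤ 16) be the placements that put key i in its forbidden hook. Any j of these fix j positions, leaving (8−j)! ways to fill the rest, and there are C(5,j) ways to pick which j.
By inclusion–exclusion, the number of valid placements is Σ_{j=0}^{5} (−1)^j C(5,j)·(8−j)!.
Computing: 40320 − 25200 + 7200 − 1200 + 120 − 6 = 21234.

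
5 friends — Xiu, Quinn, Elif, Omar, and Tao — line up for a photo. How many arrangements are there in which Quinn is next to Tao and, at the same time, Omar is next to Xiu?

Treat {Quinn,Tao} as one block (2 orders) and {Omar,Xiu} as another (2 orders).
That leaves 3 units to arrange: 2 × 2 × 3! = 4 × 6 = 24.

24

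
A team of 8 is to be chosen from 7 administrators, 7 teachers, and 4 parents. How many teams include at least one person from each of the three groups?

With no constraint there are C(18,8) = 43758 possible selections.
Selections missing a whole group: no administrators → C(11,8) = 165; no teachers → C(11,8) = 165; no parents → C(14,8) = 3003.
Add back selections omitting two groups (i.e. drawn from a single group): C(7,8) + C(7,8) + C(4,8) = 0.
By inclusion–exclusion: 43758 − 3333 + 0 = 40425.

40425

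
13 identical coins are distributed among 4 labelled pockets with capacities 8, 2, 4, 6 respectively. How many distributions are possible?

74

By stars and bars, unrestricted non-negative solutions to x_1+…+x_4 = 13 number C(13+3,3) = 560.
Subtract solutions that violate a single cap (substitute x_i' = x_i − (cap_i+1)): x_1 ≥ 9 gives C(7,3) = 35; x_2 ≥ 3 gives C(13,3) = 286; x_3 ≥ 5 gives C(11,3) = 165; x_4 ≥ 7 gives C(9,3) = 84. Together 570.
Add back pairs where two caps are both exceeded: 4 + 0 + 0 + 56 + 20 + 4 = 84.
By inclusion–exclusion the count is 560 − 570 + 84 = 74.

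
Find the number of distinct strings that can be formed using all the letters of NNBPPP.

Letter multiplicities in NNBPPP: B×1, N×2, P×3.
The number of distinct arrangements is 6!/(3!·2!) = 720/12 = 60.

60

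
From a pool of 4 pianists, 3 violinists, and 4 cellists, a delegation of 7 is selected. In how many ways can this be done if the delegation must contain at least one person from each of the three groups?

320

With no constraint there are C(11,7) = 330 possible selections.
Subtract selections that omit an entire group: no pianists → C(7,7) = 1; no violinists → C(8,7) = 8; no cellists → C(7,7) = 1.
Add back selections omitting two groups (i.e. drawn from a single group): C(4,7) + C(3,7) + C(4,7) = 0.
By inclusion–exclusion: 330 − 10 + 0 = 320.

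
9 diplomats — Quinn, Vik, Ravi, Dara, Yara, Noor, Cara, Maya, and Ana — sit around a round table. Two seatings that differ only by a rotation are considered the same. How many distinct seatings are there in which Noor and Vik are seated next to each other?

Treat {Noor, Vik} as one unit (2 internal orders) and seat the resulting 8 units around the table: (7)! circular arrangements.
So 2 × (7)! = 2 × 5040 = 10080.

10080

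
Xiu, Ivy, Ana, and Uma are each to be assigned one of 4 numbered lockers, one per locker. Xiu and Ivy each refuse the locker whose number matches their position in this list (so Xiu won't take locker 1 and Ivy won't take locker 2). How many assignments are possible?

14

Let Aᵢ (for i ∈ {1, 2}) be the placements that put person i in their forbidden locker. Any j of these fix j positions, leaving (4−j)! ways to fill the rest, and there are C(2,j) ways to pick which j.
By inclusion–exclusion, the number of valid placements is Σ_{j=0}^{2} (−1)^j C(2,j)·(4−j)!.
Computing: 24 − 12 + 2 = 14.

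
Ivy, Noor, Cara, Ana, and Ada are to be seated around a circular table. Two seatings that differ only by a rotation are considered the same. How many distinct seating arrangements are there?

Around a circle, 5 distinct people have 5!/5 = (4)! = 24 rotationally distinct seatings.

24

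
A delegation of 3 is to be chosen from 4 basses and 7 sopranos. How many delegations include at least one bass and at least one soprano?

Total 3-person selections from all 11: C(11,3) = 165.
Selections missing a whole group: no basses → C(7,3) = 35; no sopranos → C(4,3) = 4.
Both groups omitted at once is impossible, so 165 − 39 = 126.

126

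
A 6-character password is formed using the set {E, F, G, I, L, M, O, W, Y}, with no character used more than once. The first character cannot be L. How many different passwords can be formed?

53760

The first character has 9−1 = 8 choices (anything except L).
The remaining 5 characters are filled from the other 8 symbols without repetition: 8 × 7 × 6 × 5 × 4 = 6720.
Total: 8 × 6720 = 53760.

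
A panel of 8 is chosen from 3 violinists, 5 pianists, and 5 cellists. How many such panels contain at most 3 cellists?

Split by how many cellists are chosen (0 through 3).
Sum: C(5,0)·C(8,8) + C(5,1)·C(8,7) + C(5,2)·C(8,6) + C(5,3)·C(8,5) = 1 + 40 + 280 + 560 = 881.

881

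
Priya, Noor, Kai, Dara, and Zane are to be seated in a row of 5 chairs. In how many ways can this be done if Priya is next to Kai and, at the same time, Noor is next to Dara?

Treat {Priya,Kai} as one block (2 orders) and {Noor,Dara} as another (2 orders).
That leaves 3 units to arrange: 2 × 2 × 3! = 4 × 6 = 24.

24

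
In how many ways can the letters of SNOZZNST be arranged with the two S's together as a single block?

1260

Treat the 2 copies of S as a single block. The multiset to arrange is then {SS, N, N, O, T, Z, Z}, 7 items in all.
That gives (7)!/(2!·2!) = 1260 arrangements.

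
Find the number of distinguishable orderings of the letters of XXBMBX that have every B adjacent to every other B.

20

Treat the 2 copies of B as a single block. The multiset to arrange is then {BB, M, X, X, X}, 5 items in all.
That gives (5)!/(3!) = 20 arrangements.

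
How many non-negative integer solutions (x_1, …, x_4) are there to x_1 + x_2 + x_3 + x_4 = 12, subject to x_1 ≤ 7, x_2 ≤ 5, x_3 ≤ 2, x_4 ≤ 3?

Ignoring the caps, the number of non-negative solutions to x_1+…+x_4 = 12 is C(15,3) = 455.
Subtract solutions that violate a single cap (substitute x_i' = x_i − (cap_i+1)): x_1 ≥ 8 gives C(7,3) = 35; x_2 ≥ 6 gives C(9,3) = 84; x_3 ≥ 3 gives C(12,3) = 220; x_4 ≥ 4 gives C(11,3) = 165. Together 504.
Add back pairs where two caps are both exceeded: 0 + 4 + 1 + 20 + 10 + 56 = 91.
By inclusion–exclusion the count is 455 − 504 + 91 = 42.

42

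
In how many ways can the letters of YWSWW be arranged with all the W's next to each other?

Treat the 3 copies of W as a single block. The multiset to arrange is then {WWW, S, Y}, 3 items in all.
All 3 items are distinct, so there are (3)! = 6 arrangements.

6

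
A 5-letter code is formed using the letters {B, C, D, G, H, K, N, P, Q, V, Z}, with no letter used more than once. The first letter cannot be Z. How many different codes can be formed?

The first letter has 11−1 = 10 choices (anything except Z).
The remaining 4 letters are filled from the other 10 symbols without repetition: 10 × 9 × 8 × 7 = 5040.
Total: 10 × 5040 = 50400.

50400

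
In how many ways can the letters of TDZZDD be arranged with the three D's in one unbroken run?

12

Treat the 3 copies of D as a single block. The multiset to arrange is then {DDD, T, Z, Z}, 4 items in all.
That gives (4)!/(2!) = 12 arrangements.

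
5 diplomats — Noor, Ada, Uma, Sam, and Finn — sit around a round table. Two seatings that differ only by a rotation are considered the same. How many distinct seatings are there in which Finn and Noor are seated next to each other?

12

Glue Finn and Noor into a block (2 internal orders). Seating 4 units around a circle gives (3)! arrangements.
So 2 × (3)! = 2 × 6 = 12.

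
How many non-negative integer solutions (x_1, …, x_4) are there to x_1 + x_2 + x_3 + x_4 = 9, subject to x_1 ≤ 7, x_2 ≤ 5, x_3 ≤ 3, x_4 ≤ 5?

By stars and bars, unrestricted non-negative solutions to x_1+…+x_4 = 9 number C(9+3,3) = 220.
Subtract solutions that violate a single cap (substitute x_i' = x_i − (cap_i+1)): x_1 ≥ 8 gives C(4,3) = 4; x_2 ≥ 6 gives C(6,3) = 20; x_3 ≥ 4 gives C(8,3) = 56; x_4 ≥ 6 gives C(6,3) = 20. Together 100.
No two caps can be exceeded simultaneously, so the pair terms are all 0.
By inclusion–exclusion the count is 220 − 100 + 0 = 120.

120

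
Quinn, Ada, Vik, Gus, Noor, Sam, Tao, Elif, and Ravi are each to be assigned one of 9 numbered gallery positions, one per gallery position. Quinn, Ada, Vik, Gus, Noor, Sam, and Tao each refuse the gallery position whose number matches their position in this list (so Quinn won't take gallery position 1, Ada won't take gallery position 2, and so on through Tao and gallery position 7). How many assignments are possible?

Let Aᵢ (for 1 ≤ i ≤ 7) be the placements that put person i in their forbidden gallery position. Any j of these fix j positions, leaving (9−j)! ways to fill the rest, and there are C(7,j) ways to pick which j.
By inclusion–exclusion, the number of valid placements is Σ_{j=0}^{7} (−1)^j C(7,j)·(9−j)!.
Computing: 362880 − 282240 + 105840 − 25200 + 4200 − 504 + 42 − 2 = 165016.

165016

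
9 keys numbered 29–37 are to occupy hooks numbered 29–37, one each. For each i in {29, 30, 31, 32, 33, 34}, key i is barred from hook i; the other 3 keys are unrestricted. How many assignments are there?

183822

Let Aᵢ (for 29 ≤ i ≤ 34) be the placements that put key i in its forbidden hook. Any j of these fix j positions, leaving (9−j)! ways to fill the rest, and there are C(6,j) ways to pick which j.
By inclusion–exclusion, the number of valid placements is Σ_{j=0}^{6} (−1)^j C(6,j)·(9−j)!.
Computing: 362880 − 241920 + 75600 − 14400 + 1800 − 144 + 6 = 183822.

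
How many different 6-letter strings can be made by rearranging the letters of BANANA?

60

The 6 letters of BANANA have repeats: A appearing 3 times and N appearing twice.
Dividing 6! = 720 by 3!·2! = 12 for the repeated letters gives 60.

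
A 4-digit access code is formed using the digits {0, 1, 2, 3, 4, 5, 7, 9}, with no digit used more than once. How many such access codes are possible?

1680

This is a permutation of 4 out of 8: P(8,4) = 8!/4!.
That product is 8 × 7 × 6 × 5 = 1680.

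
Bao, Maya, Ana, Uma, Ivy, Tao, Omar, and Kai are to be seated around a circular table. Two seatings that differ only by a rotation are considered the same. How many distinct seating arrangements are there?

Fix one person's seat to break rotational symmetry; the remaining 7 people can be arranged in (7)! = 5040 ways.

5040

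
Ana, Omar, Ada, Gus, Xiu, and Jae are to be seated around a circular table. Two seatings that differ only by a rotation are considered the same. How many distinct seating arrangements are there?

120

Fix one person's seat to break rotational symmetry; the remaining 5 people can be arranged in (5)! = 120 ways.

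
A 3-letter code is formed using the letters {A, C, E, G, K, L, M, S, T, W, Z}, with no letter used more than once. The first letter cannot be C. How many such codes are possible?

900

The first letter has 11−1 = 10 choices (anything except C).
The remaining 2 letters are filled from the other 10 symbols without repetition: 10 × 9 = 90.
Total: 10 × 90 = 900.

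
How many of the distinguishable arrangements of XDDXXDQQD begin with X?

Fix X in the first position and arrange the remaining 8 letters.
Those 8 letters have D appearing 4 times, Q appearing twice, and X appearing twice, giving (8)!/(4!·2!·2!) = 420.

420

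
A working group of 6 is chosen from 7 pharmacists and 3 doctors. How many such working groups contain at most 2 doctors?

Split by how many doctors are chosen (0 through 2).
Sum: C(3,0)·C(7,6) + C(3,1)·C(7,5) + C(3,2)·C(7,4) = 7 + 63 + 105 = 175.

175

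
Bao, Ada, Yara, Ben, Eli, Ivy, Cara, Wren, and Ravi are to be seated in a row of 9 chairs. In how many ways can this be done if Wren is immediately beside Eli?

80640

Treat {Wren, Eli} as a single unit. There are 8 units to order, and the pair itself can be ordered 2 ways.
That gives 2 × 8! = 2 × 40320 = 80640.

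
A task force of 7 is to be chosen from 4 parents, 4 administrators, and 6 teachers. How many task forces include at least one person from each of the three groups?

3184

With no constraint there are C(14,7) = 3432 possible selections.
Subtract selections that omit an entire group: no parents → C(10,7) = 120; no administrators → C(10,7) = 120; no teachers → C(8,7) = 8.
Add back selections omitting two groups (i.e. drawn from a single group): C(4,7) + C(4,7) + C(6,7) = 0.
By inclusion–exclusion: 3432 − 248 + 0 = 3184.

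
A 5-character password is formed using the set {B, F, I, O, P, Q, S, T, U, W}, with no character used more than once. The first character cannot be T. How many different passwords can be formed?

The first character has 10−1 = 9 choices (anything except T).
The remaining 4 characters are filled from the other 9 symbols without repetition: 9 × 8 × 7 × 6 = 3024.
Total: 9 × 3024 = 27216.

27216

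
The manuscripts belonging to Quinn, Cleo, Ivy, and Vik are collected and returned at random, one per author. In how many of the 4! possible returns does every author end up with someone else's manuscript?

Let Aᵢ be the assignments in which author i gets their own manuscript. We want the size of the complement of A₁∪…∪A_4.
By inclusion–exclusion this is Σ_{j=0}^{4} (−1)^j C(4,j)·(4−j)!.
Computing: 24 − 24 + 12 − 4 + 1 = 9.

9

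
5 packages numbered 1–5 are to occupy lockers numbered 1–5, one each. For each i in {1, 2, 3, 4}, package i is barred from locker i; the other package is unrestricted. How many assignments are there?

53

Let Aᵢ (for 1 ≤ i ≤ 4) be the placements that put package i in its forbidden locker. Any j of these fix j positions, leaving (5−j)! ways to fill the rest, and there are C(4,j) ways to pick which j.
By inclusion–exclusion, the number of valid placements is Σ_{j=0}^{4} (−1)^j C(4,j)·(5−j)!.
Computing: 120 − 96 + 36 − 8 + 1 = 53.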